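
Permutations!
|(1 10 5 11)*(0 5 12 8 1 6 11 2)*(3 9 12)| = 6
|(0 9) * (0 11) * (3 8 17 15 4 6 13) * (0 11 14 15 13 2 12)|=|(0 9 14 15 4 6 2 12)(3 8 17 13)|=8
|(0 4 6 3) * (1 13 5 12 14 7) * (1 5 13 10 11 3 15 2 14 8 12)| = 12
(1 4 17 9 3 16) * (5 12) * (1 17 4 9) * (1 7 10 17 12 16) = [0, 9, 2, 1, 4, 16, 6, 10, 8, 3, 17, 11, 5, 13, 14, 15, 12, 7] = (1 9 3)(5 16 12)(7 10 17)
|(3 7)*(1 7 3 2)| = |(1 7 2)| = 3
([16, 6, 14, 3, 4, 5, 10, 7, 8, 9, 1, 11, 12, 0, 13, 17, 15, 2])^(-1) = [13, 10, 17, 3, 4, 5, 1, 7, 8, 9, 6, 11, 12, 14, 2, 16, 0, 15]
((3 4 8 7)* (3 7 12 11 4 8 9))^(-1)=(3 9 4 11 12 8)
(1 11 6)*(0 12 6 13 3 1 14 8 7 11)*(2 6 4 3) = [12, 0, 6, 1, 3, 5, 14, 11, 7, 9, 10, 13, 4, 2, 8] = (0 12 4 3 1)(2 6 14 8 7 11 13)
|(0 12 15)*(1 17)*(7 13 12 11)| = 6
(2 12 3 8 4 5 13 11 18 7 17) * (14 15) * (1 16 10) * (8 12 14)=(1 16 10)(2 14 15 8 4 5 13 11 18 7 17)(3 12)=[0, 16, 14, 12, 5, 13, 6, 17, 4, 9, 1, 18, 3, 11, 15, 8, 10, 2, 7]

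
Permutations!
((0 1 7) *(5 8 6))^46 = ((0 1 7)(5 8 6))^46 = (0 1 7)(5 8 6)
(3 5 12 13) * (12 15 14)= [0, 1, 2, 5, 4, 15, 6, 7, 8, 9, 10, 11, 13, 3, 12, 14]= (3 5 15 14 12 13)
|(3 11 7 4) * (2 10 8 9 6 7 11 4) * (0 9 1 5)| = 18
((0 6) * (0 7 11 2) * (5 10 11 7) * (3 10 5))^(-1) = (0 2 11 10 3 6)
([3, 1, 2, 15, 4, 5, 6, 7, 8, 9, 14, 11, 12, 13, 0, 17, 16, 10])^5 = [14, 1, 2, 0, 4, 5, 6, 7, 8, 9, 17, 11, 12, 13, 10, 3, 16, 15]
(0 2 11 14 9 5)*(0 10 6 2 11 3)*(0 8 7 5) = (0 11 14 9)(2 3 8 7 5 10 6) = [11, 1, 3, 8, 4, 10, 2, 5, 7, 0, 6, 14, 12, 13, 9]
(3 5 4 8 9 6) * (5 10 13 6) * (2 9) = (2 9 5 4 8)(3 10 13 6) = [0, 1, 9, 10, 8, 4, 3, 7, 2, 5, 13, 11, 12, 6]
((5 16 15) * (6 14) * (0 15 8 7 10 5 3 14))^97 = (0 3 6 15 14)(5 8 10 16 7)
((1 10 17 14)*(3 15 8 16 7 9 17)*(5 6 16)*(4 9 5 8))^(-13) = (1 15 17 10 4 14 3 9)(5 7 16 6) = ((1 10 3 15 4 9 17 14)(5 6 16 7))^(-13)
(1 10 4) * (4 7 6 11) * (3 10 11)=(1 11 4)(3 10 7 6)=[0, 11, 2, 10, 1, 5, 3, 6, 8, 9, 7, 4]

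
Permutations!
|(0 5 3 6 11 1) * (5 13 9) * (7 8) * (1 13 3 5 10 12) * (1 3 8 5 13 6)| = |(0 8 7 5 13 9 10 12 3 1)(6 11)| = 10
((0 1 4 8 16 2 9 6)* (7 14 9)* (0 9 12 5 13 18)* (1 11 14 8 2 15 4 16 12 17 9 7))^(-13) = (0 18 13 5 12 8 7 6 9 17 14 11)(1 15 2 16 4)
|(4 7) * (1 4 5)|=|(1 4 7 5)|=4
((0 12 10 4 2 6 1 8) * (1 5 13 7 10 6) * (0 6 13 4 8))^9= (0 2 5 8 7 12 1 4 6 10 13)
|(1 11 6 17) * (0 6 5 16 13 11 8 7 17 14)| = |(0 6 14)(1 8 7 17)(5 16 13 11)| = 12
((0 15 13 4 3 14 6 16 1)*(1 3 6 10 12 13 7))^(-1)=((0 15 7 1)(3 14 10 12 13 4 6 16))^(-1)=(0 1 7 15)(3 16 6 4 13 12 10 14)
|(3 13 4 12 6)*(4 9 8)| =|(3 13 9 8 4 12 6)| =7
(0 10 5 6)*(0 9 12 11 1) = (0 10 5 6 9 12 11 1) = [10, 0, 2, 3, 4, 6, 9, 7, 8, 12, 5, 1, 11]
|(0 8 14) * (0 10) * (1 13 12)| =|(0 8 14 10)(1 13 12)| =12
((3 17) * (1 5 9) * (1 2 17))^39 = (1 2)(3 9)(5 17)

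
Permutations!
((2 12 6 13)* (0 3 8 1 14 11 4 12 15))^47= ((0 3 8 1 14 11 4 12 6 13 2 15))^47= (0 15 2 13 6 12 4 11 14 1 8 3)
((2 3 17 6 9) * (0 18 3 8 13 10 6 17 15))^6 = (0 3)(15 18) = ((0 18 3 15)(2 8 13 10 6 9))^6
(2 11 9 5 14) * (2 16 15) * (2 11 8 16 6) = (2 8 16 15 11 9 5 14 6) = [0, 1, 8, 3, 4, 14, 2, 7, 16, 5, 10, 9, 12, 13, 6, 11, 15]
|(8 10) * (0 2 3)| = |(0 2 3)(8 10)| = 6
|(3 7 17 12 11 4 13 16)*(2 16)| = |(2 16 3 7 17 12 11 4 13)| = 9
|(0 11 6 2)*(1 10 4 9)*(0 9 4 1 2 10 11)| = |(1 11 6 10)(2 9)| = 4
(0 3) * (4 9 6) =(0 3)(4 9 6) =[3, 1, 2, 0, 9, 5, 4, 7, 8, 6]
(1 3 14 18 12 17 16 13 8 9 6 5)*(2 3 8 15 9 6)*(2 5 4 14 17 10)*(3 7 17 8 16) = (1 16 13 15 9 5)(2 7 17 3 8 6 4 14 18 12 10) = [0, 16, 7, 8, 14, 1, 4, 17, 6, 5, 2, 11, 10, 15, 18, 9, 13, 3, 12]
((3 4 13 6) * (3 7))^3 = ((3 4 13 6 7))^3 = (3 6 4 7 13)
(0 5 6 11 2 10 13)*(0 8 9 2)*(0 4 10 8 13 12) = (13)(0 5 6 11 4 10 12)(2 8 9) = [5, 1, 8, 3, 10, 6, 11, 7, 9, 2, 12, 4, 0, 13]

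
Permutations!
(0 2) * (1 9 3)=(0 2)(1 9 3)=[2, 9, 0, 1, 4, 5, 6, 7, 8, 3]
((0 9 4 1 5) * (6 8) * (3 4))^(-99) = ((0 9 3 4 1 5)(6 8))^(-99) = (0 4)(1 9)(3 5)(6 8)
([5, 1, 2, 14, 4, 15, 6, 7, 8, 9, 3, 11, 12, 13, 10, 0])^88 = (0 5 15)(3 14 10)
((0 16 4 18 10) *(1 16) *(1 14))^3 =((0 14 1 16 4 18 10))^3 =(0 16 10 1 18 14 4)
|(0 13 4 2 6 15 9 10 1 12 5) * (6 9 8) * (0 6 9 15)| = 12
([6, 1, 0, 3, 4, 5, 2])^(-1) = (0 2 6)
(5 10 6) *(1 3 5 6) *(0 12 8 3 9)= (0 12 8 3 5 10 1 9)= [12, 9, 2, 5, 4, 10, 6, 7, 3, 0, 1, 11, 8]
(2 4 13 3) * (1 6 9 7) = (1 6 9 7)(2 4 13 3) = [0, 6, 4, 2, 13, 5, 9, 1, 8, 7, 10, 11, 12, 3]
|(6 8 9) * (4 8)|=4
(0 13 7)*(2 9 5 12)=(0 13 7)(2 9 5 12)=[13, 1, 9, 3, 4, 12, 6, 0, 8, 5, 10, 11, 2, 7]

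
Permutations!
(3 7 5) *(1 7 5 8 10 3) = (1 7 8 10 3 5) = [0, 7, 2, 5, 4, 1, 6, 8, 10, 9, 3]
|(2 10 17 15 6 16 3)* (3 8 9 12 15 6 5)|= |(2 10 17 6 16 8 9 12 15 5 3)|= 11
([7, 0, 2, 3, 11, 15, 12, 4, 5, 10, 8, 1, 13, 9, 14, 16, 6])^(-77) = [11, 4, 2, 3, 0, 12, 10, 1, 6, 15, 16, 7, 8, 5, 14, 13, 9]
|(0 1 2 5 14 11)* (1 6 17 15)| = 9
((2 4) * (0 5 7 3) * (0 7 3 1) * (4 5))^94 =(0 5 1 2 7 4 3)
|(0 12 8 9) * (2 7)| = |(0 12 8 9)(2 7)| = 4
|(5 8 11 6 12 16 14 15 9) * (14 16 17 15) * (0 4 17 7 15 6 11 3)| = 11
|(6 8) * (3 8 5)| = 4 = |(3 8 6 5)|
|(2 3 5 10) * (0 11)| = |(0 11)(2 3 5 10)| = 4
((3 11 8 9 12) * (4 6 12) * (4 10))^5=(3 4 8 12 10 11 6 9)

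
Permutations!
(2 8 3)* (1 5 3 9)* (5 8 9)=(1 8 5 3 2 9)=[0, 8, 9, 2, 4, 3, 6, 7, 5, 1]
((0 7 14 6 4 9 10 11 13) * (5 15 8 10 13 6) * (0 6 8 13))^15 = ((0 7 14 5 15 13 6 4 9)(8 10 11))^15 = (0 6 5)(4 15 7)(9 13 14)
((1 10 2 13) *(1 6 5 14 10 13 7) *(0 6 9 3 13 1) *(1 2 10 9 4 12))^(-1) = (0 7 2 1 12 4 13 3 9 14 5 6)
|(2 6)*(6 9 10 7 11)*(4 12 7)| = |(2 9 10 4 12 7 11 6)| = 8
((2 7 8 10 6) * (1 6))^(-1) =(1 10 8 7 2 6)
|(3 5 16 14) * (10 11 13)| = |(3 5 16 14)(10 11 13)| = 12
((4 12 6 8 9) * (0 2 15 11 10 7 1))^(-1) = (0 1 7 10 11 15 2)(4 9 8 6 12)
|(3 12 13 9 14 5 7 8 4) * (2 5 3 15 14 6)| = 12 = |(2 5 7 8 4 15 14 3 12 13 9 6)|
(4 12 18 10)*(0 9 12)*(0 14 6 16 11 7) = (0 9 12 18 10 4 14 6 16 11 7) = [9, 1, 2, 3, 14, 5, 16, 0, 8, 12, 4, 7, 18, 13, 6, 15, 11, 17, 10]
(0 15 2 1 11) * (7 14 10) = (0 15 2 1 11)(7 14 10) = [15, 11, 1, 3, 4, 5, 6, 14, 8, 9, 7, 0, 12, 13, 10, 2]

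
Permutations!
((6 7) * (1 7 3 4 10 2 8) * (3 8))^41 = ((1 7 6 8)(2 3 4 10))^41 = (1 7 6 8)(2 3 4 10)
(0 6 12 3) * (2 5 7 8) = (0 6 12 3)(2 5 7 8) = [6, 1, 5, 0, 4, 7, 12, 8, 2, 9, 10, 11, 3]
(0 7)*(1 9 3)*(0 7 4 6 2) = [4, 9, 0, 1, 6, 5, 2, 7, 8, 3] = (0 4 6 2)(1 9 3)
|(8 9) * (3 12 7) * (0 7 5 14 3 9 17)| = 20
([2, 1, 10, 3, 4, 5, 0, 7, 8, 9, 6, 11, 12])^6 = (12)(0 10)(2 6)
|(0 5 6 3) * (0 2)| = |(0 5 6 3 2)| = 5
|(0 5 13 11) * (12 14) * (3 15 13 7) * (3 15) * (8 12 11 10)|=|(0 5 7 15 13 10 8 12 14 11)|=10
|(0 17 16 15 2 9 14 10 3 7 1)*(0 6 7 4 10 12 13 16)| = |(0 17)(1 6 7)(2 9 14 12 13 16 15)(3 4 10)| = 42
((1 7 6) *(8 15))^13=(1 7 6)(8 15)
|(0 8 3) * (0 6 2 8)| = 4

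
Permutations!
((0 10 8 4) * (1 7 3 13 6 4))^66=(0 1 13)(3 4 8)(6 10 7)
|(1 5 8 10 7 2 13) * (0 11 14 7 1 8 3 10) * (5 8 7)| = 24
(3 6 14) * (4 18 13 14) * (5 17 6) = (3 5 17 6 4 18 13 14) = [0, 1, 2, 5, 18, 17, 4, 7, 8, 9, 10, 11, 12, 14, 3, 15, 16, 6, 13]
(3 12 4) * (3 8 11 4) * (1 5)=(1 5)(3 12)(4 8 11)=[0, 5, 2, 12, 8, 1, 6, 7, 11, 9, 10, 4, 3]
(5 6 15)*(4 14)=[0, 1, 2, 3, 14, 6, 15, 7, 8, 9, 10, 11, 12, 13, 4, 5]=(4 14)(5 6 15)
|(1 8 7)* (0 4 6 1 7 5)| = |(0 4 6 1 8 5)| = 6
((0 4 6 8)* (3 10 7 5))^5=((0 4 6 8)(3 10 7 5))^5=(0 4 6 8)(3 10 7 5)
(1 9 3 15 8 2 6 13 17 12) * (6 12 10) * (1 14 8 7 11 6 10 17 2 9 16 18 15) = (1 16 18 15 7 11 6 13 2 12 14 8 9 3) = [0, 16, 12, 1, 4, 5, 13, 11, 9, 3, 10, 6, 14, 2, 8, 7, 18, 17, 15]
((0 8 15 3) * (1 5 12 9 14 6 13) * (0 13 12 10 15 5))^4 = (0 15)(1 10)(3 8)(5 13)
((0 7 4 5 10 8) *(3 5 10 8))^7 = (10)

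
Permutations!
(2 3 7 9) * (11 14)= (2 3 7 9)(11 14)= [0, 1, 3, 7, 4, 5, 6, 9, 8, 2, 10, 14, 12, 13, 11]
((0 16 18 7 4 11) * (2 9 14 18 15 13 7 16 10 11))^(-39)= (2 13 18)(4 15 14)(7 16 9)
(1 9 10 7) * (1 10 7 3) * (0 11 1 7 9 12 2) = (0 11 1 12 2)(3 7 10) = [11, 12, 0, 7, 4, 5, 6, 10, 8, 9, 3, 1, 2]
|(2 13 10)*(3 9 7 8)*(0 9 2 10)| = |(0 9 7 8 3 2 13)| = 7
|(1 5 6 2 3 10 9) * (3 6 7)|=|(1 5 7 3 10 9)(2 6)|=6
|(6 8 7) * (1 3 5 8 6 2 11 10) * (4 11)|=|(1 3 5 8 7 2 4 11 10)|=9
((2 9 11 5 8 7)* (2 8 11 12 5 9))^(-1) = ((5 11 9 12)(7 8))^(-1) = (5 12 9 11)(7 8)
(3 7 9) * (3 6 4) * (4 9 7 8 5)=(3 8 5 4)(6 9)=[0, 1, 2, 8, 3, 4, 9, 7, 5, 6]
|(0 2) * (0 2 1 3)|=3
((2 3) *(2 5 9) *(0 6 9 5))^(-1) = (0 3 2 9 6)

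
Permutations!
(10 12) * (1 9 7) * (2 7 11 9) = (1 2 7)(9 11)(10 12) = [0, 2, 7, 3, 4, 5, 6, 1, 8, 11, 12, 9, 10]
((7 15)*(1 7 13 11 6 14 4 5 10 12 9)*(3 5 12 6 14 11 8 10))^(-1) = (1 9 12 4 14 11 6 10 8 13 15 7)(3 5)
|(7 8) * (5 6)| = |(5 6)(7 8)| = 2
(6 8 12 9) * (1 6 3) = (1 6 8 12 9 3) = [0, 6, 2, 1, 4, 5, 8, 7, 12, 3, 10, 11, 9]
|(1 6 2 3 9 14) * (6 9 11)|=12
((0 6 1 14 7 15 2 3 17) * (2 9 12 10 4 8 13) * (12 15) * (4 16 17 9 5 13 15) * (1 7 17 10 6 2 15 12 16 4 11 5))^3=(0 9 13 14 2 11 15 17 3 5 1)(4 6 10 12 16 8 7)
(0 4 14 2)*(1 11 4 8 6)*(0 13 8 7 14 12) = (0 7 14 2 13 8 6 1 11 4 12) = [7, 11, 13, 3, 12, 5, 1, 14, 6, 9, 10, 4, 0, 8, 2]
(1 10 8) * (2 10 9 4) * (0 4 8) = (0 4 2 10)(1 9 8) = [4, 9, 10, 3, 2, 5, 6, 7, 1, 8, 0]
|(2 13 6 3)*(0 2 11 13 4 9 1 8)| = |(0 2 4 9 1 8)(3 11 13 6)| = 12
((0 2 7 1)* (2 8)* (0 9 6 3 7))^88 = (0 8 2)(1 3 9 7 6) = ((0 8 2)(1 9 6 3 7))^88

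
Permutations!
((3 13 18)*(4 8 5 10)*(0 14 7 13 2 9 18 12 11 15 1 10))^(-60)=(18)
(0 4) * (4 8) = [8, 1, 2, 3, 0, 5, 6, 7, 4] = (0 8 4)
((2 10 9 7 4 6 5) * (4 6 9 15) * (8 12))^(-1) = (2 5 6 7 9 4 15 10)(8 12)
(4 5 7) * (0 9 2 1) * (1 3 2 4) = (0 9 4 5 7 1)(2 3) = [9, 0, 3, 2, 5, 7, 6, 1, 8, 4]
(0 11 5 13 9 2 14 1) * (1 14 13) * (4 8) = (14)(0 11 5 1)(2 13 9)(4 8) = [11, 0, 13, 3, 8, 1, 6, 7, 4, 2, 10, 5, 12, 9, 14]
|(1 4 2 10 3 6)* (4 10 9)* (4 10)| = 7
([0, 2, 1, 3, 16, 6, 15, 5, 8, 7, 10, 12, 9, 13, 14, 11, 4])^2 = (16)(5 15 12 7 6 11 9)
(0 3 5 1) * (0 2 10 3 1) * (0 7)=(0 1 2 10 3 5 7)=[1, 2, 10, 5, 4, 7, 6, 0, 8, 9, 3]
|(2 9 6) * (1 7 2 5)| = |(1 7 2 9 6 5)| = 6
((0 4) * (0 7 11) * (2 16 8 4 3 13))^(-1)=(0 11 7 4 8 16 2 13 3)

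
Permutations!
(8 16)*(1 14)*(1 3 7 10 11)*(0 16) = (0 16 8)(1 14 3 7 10 11) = [16, 14, 2, 7, 4, 5, 6, 10, 0, 9, 11, 1, 12, 13, 3, 15, 8]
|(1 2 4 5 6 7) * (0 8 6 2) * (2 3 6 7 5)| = 12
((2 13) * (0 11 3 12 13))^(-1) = (0 2 13 12 3 11) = ((0 11 3 12 13 2))^(-1)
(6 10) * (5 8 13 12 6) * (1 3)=(1 3)(5 8 13 12 6 10)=[0, 3, 2, 1, 4, 8, 10, 7, 13, 9, 5, 11, 6, 12]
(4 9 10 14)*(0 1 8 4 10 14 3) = [1, 8, 2, 0, 9, 5, 6, 7, 4, 14, 3, 11, 12, 13, 10] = (0 1 8 4 9 14 10 3)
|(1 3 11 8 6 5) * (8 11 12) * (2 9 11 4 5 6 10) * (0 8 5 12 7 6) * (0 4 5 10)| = 22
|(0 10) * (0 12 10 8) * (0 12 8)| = 3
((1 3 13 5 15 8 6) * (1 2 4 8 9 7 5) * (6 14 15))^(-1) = (1 13 3)(2 6 5 7 9 15 14 8 4)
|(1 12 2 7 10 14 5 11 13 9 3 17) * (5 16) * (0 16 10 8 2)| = |(0 16 5 11 13 9 3 17 1 12)(2 7 8)(10 14)| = 30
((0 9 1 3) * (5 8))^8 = ((0 9 1 3)(5 8))^8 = (9)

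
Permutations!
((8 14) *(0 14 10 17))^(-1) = (0 17 10 8 14)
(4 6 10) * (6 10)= [0, 1, 2, 3, 10, 5, 6, 7, 8, 9, 4]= (4 10)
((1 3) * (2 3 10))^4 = ((1 10 2 3))^4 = (10)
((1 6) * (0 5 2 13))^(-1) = (0 13 2 5)(1 6)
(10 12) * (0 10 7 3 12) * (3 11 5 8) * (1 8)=[10, 8, 2, 12, 4, 1, 6, 11, 3, 9, 0, 5, 7]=(0 10)(1 8 3 12 7 11 5)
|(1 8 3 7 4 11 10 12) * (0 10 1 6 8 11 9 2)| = |(0 10 12 6 8 3 7 4 9 2)(1 11)| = 10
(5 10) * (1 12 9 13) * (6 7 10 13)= (1 12 9 6 7 10 5 13)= [0, 12, 2, 3, 4, 13, 7, 10, 8, 6, 5, 11, 9, 1]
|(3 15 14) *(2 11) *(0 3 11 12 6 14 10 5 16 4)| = |(0 3 15 10 5 16 4)(2 12 6 14 11)| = 35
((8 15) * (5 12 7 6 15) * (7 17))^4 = (5 6 12 15 17 8 7)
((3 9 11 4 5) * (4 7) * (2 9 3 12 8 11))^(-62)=((2 9)(4 5 12 8 11 7))^(-62)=(4 11 12)(5 7 8)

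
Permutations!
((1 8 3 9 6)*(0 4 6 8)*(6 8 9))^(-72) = ((9)(0 4 8 3 6 1))^(-72) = (9)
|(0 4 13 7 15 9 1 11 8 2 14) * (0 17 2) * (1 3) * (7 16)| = |(0 4 13 16 7 15 9 3 1 11 8)(2 14 17)| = 33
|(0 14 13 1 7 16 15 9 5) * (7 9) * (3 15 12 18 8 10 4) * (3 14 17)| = 16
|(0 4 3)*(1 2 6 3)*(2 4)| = |(0 2 6 3)(1 4)| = 4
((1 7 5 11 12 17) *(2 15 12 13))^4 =(1 13 17 11 12 5 15 7 2)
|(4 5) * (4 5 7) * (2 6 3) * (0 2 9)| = |(0 2 6 3 9)(4 7)| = 10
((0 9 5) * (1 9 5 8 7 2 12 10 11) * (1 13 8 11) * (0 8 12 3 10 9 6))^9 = ((0 5 8 7 2 3 10 1 6)(9 11 13 12))^9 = (9 11 13 12)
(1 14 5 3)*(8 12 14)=(1 8 12 14 5 3)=[0, 8, 2, 1, 4, 3, 6, 7, 12, 9, 10, 11, 14, 13, 5]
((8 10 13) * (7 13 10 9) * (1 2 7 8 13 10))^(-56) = (13)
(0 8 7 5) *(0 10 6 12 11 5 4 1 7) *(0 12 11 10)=(0 8 12 10 6 11 5)(1 7 4)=[8, 7, 2, 3, 1, 0, 11, 4, 12, 9, 6, 5, 10]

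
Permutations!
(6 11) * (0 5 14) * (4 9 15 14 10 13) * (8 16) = [5, 1, 2, 3, 9, 10, 11, 7, 16, 15, 13, 6, 12, 4, 0, 14, 8] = (0 5 10 13 4 9 15 14)(6 11)(8 16)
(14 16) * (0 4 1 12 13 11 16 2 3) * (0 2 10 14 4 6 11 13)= [6, 12, 3, 2, 1, 5, 11, 7, 8, 9, 14, 16, 0, 13, 10, 15, 4]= (0 6 11 16 4 1 12)(2 3)(10 14)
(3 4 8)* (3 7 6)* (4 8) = (3 8 7 6) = [0, 1, 2, 8, 4, 5, 3, 6, 7]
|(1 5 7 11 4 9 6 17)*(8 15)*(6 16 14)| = |(1 5 7 11 4 9 16 14 6 17)(8 15)| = 10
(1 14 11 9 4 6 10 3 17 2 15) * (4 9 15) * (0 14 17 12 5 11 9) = [14, 17, 4, 12, 6, 11, 10, 7, 8, 0, 3, 15, 5, 13, 9, 1, 16, 2] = (0 14 9)(1 17 2 4 6 10 3 12 5 11 15)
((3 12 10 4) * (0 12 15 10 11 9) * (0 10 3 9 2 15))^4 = (0 15 11)(2 12 3)(4 9 10)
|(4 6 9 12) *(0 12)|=5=|(0 12 4 6 9)|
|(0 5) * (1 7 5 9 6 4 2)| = 8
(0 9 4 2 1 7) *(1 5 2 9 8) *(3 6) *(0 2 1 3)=(0 8 3 6)(1 7 2 5)(4 9)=[8, 7, 5, 6, 9, 1, 0, 2, 3, 4]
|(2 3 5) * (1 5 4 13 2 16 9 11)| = 20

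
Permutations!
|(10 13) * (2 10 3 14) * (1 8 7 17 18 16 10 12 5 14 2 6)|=|(1 8 7 17 18 16 10 13 3 2 12 5 14 6)|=14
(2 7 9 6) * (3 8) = [0, 1, 7, 8, 4, 5, 2, 9, 3, 6] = (2 7 9 6)(3 8)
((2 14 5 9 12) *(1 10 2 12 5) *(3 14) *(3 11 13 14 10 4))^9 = (1 4 3 10 2 11 13 14)(5 9)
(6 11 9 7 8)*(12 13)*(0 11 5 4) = [11, 1, 2, 3, 0, 4, 5, 8, 6, 7, 10, 9, 13, 12] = (0 11 9 7 8 6 5 4)(12 13)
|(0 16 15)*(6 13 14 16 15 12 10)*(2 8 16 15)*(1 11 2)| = 12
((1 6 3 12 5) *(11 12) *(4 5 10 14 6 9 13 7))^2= ((1 9 13 7 4 5)(3 11 12 10 14 6))^2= (1 13 4)(3 12 14)(5 9 7)(6 11 10)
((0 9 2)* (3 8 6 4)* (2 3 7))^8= (9)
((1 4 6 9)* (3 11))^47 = (1 9 6 4)(3 11)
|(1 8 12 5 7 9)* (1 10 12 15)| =15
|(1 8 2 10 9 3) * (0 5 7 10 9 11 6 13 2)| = 12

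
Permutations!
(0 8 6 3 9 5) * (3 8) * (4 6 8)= (0 3 9 5)(4 6)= [3, 1, 2, 9, 6, 0, 4, 7, 8, 5]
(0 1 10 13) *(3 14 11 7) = (0 1 10 13)(3 14 11 7) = [1, 10, 2, 14, 4, 5, 6, 3, 8, 9, 13, 7, 12, 0, 11]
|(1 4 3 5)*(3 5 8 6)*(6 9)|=12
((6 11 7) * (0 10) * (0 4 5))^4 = (6 11 7)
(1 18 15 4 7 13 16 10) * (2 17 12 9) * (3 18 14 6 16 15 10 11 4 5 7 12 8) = (1 14 6 16 11 4 12 9 2 17 8 3 18 10)(5 7 13 15) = [0, 14, 17, 18, 12, 7, 16, 13, 3, 2, 1, 4, 9, 15, 6, 5, 11, 8, 10]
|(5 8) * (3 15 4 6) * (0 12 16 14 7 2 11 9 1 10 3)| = 14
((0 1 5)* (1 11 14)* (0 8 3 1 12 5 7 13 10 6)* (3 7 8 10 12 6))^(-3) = (0 11 14 6)(1 5 7 3 12 8 10 13)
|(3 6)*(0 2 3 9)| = 5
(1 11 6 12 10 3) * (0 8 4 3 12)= (0 8 4 3 1 11 6)(10 12)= [8, 11, 2, 1, 3, 5, 0, 7, 4, 9, 12, 6, 10]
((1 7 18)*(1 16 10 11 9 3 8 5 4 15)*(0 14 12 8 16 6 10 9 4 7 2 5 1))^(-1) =((0 14 12 8 1 2 5 7 18 6 10 11 4 15)(3 16 9))^(-1) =(0 15 4 11 10 6 18 7 5 2 1 8 12 14)(3 9 16)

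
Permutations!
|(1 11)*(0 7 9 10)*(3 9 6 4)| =14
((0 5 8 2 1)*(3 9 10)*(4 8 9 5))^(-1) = ((0 4 8 2 1)(3 5 9 10))^(-1) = (0 1 2 8 4)(3 10 9 5)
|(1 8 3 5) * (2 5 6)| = |(1 8 3 6 2 5)| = 6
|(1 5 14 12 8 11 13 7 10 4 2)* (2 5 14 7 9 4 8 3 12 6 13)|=12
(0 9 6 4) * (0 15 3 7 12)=(0 9 6 4 15 3 7 12)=[9, 1, 2, 7, 15, 5, 4, 12, 8, 6, 10, 11, 0, 13, 14, 3]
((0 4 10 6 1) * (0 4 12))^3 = ((0 12)(1 4 10 6))^3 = (0 12)(1 6 10 4)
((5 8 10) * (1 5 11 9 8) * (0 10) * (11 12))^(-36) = (12)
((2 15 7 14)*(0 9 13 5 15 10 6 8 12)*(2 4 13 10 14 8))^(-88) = ((0 9 10 6 2 14 4 13 5 15 7 8 12))^(-88) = (0 6 4 15 12 10 14 5 8 9 2 13 7)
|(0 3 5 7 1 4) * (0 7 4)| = |(0 3 5 4 7 1)| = 6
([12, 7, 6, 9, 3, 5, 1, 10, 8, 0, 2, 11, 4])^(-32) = (0 3 12 9 4)(1 2 7 6 10)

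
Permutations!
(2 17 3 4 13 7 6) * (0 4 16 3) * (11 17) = [4, 1, 11, 16, 13, 5, 2, 6, 8, 9, 10, 17, 12, 7, 14, 15, 3, 0] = (0 4 13 7 6 2 11 17)(3 16)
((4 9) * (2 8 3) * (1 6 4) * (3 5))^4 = (9)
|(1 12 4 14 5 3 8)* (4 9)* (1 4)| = |(1 12 9)(3 8 4 14 5)| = 15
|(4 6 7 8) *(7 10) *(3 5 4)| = 7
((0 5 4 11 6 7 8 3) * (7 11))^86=((0 5 4 7 8 3)(6 11))^86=(11)(0 4 8)(3 5 7)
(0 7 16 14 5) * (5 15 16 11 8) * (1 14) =(0 7 11 8 5)(1 14 15 16) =[7, 14, 2, 3, 4, 0, 6, 11, 5, 9, 10, 8, 12, 13, 15, 16, 1]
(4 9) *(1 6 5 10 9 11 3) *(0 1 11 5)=[1, 6, 2, 11, 5, 10, 0, 7, 8, 4, 9, 3]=(0 1 6)(3 11)(4 5 10 9)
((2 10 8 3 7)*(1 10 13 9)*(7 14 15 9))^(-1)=(1 9 15 14 3 8 10)(2 7 13)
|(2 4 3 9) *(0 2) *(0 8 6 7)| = |(0 2 4 3 9 8 6 7)| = 8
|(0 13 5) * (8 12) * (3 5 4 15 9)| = |(0 13 4 15 9 3 5)(8 12)| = 14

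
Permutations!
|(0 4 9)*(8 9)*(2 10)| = 4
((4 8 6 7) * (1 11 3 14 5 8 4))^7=((1 11 3 14 5 8 6 7))^7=(1 7 6 8 5 14 3 11)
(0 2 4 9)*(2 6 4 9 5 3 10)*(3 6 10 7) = (0 10 2 9)(3 7)(4 5 6) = [10, 1, 9, 7, 5, 6, 4, 3, 8, 0, 2]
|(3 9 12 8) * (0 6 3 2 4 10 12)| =20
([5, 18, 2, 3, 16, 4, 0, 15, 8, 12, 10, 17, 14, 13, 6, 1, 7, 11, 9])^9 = [12, 16, 2, 3, 6, 14, 9, 5, 8, 15, 10, 17, 1, 13, 18, 4, 0, 11, 7]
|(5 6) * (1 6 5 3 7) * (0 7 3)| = 4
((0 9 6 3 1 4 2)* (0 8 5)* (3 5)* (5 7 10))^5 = ((0 9 6 7 10 5)(1 4 2 8 3))^5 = (0 5 10 7 6 9)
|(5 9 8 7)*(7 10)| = |(5 9 8 10 7)| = 5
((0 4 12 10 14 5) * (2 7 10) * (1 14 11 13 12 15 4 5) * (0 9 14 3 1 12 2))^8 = ((0 5 9 14 12)(1 3)(2 7 10 11 13)(4 15))^8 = (15)(0 14 5 12 9)(2 11 7 13 10)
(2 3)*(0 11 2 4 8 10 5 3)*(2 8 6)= (0 11 8 10 5 3 4 6 2)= [11, 1, 0, 4, 6, 3, 2, 7, 10, 9, 5, 8]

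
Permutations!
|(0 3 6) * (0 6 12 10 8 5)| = |(0 3 12 10 8 5)| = 6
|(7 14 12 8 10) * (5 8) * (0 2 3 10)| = 9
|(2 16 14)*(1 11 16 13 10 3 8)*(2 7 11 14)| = |(1 14 7 11 16 2 13 10 3 8)| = 10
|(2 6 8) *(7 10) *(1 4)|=|(1 4)(2 6 8)(7 10)|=6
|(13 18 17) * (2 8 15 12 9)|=15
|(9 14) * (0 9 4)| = 4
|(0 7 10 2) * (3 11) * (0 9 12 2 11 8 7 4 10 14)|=|(0 4 10 11 3 8 7 14)(2 9 12)|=24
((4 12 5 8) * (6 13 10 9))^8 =(13)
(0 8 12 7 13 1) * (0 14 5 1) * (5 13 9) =[8, 14, 2, 3, 4, 1, 6, 9, 12, 5, 10, 11, 7, 0, 13] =(0 8 12 7 9 5 1 14 13)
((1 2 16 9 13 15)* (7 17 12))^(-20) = (1 13 16)(2 15 9)(7 17 12)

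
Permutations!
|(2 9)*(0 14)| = |(0 14)(2 9)| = 2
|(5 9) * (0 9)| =3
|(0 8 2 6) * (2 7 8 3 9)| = 10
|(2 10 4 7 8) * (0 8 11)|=7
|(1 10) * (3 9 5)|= 6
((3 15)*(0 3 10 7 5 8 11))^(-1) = ((0 3 15 10 7 5 8 11))^(-1) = (0 11 8 5 7 10 15 3)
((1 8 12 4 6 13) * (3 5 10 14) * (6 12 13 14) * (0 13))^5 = (14)(0 13 1 8)(4 12) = ((0 13 1 8)(3 5 10 6 14)(4 12))^5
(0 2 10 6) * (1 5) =[2, 5, 10, 3, 4, 1, 0, 7, 8, 9, 6] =(0 2 10 6)(1 5)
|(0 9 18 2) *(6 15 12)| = 12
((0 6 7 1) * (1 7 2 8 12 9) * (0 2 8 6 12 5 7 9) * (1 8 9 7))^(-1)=(0 12)(1 5 8 9 6 2)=((0 12)(1 2 6 9 8 5))^(-1)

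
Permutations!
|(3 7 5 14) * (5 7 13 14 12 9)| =3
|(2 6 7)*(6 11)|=|(2 11 6 7)|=4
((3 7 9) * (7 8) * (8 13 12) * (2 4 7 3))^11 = ((2 4 7 9)(3 13 12 8))^11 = (2 9 7 4)(3 8 12 13)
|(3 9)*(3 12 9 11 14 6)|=|(3 11 14 6)(9 12)|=4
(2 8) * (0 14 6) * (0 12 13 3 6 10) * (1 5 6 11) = (0 14 10)(1 5 6 12 13 3 11)(2 8) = [14, 5, 8, 11, 4, 6, 12, 7, 2, 9, 0, 1, 13, 3, 10]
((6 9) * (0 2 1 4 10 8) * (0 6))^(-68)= (0 10)(1 6)(2 8)(4 9)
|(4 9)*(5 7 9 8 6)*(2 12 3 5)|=9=|(2 12 3 5 7 9 4 8 6)|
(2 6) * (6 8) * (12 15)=[0, 1, 8, 3, 4, 5, 2, 7, 6, 9, 10, 11, 15, 13, 14, 12]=(2 8 6)(12 15)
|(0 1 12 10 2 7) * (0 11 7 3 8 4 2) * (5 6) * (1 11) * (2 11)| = 10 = |(0 2 3 8 4 11 7 1 12 10)(5 6)|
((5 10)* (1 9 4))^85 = ((1 9 4)(5 10))^85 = (1 9 4)(5 10)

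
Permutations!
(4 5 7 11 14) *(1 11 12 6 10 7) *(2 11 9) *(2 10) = (1 9 10 7 12 6 2 11 14 4 5) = [0, 9, 11, 3, 5, 1, 2, 12, 8, 10, 7, 14, 6, 13, 4]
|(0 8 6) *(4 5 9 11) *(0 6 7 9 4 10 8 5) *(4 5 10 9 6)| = 6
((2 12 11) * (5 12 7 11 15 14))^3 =(5 14 15 12)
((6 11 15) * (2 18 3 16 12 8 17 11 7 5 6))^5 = ((2 18 3 16 12 8 17 11 15)(5 6 7))^5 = (2 8 18 17 3 11 16 15 12)(5 7 6)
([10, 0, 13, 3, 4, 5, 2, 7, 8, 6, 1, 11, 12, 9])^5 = [1, 10, 13, 3, 4, 5, 2, 7, 8, 6, 0, 11, 12, 9]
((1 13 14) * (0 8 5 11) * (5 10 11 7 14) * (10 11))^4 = ((0 8 11)(1 13 5 7 14))^4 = (0 8 11)(1 14 7 5 13)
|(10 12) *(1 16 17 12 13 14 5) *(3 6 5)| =10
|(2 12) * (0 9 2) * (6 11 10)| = 12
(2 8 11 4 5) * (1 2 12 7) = (1 2 8 11 4 5 12 7) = [0, 2, 8, 3, 5, 12, 6, 1, 11, 9, 10, 4, 7]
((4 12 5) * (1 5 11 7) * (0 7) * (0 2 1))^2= (1 4 11)(2 5 12)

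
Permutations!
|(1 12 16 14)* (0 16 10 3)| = 7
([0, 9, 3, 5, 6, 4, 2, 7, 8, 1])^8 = (9)(2 4 3 6 5)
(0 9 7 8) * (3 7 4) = (0 9 4 3 7 8) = [9, 1, 2, 7, 3, 5, 6, 8, 0, 4]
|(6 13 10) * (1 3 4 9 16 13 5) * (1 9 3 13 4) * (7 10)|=10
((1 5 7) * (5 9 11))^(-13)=(1 11 7 9 5)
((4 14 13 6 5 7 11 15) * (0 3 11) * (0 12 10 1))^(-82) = (0 7 14 3 12 13 11 10 6 15 1 5 4) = ((0 3 11 15 4 14 13 6 5 7 12 10 1))^(-82)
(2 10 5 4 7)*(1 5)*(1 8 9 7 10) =(1 5 4 10 8 9 7 2) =[0, 5, 1, 3, 10, 4, 6, 2, 9, 7, 8]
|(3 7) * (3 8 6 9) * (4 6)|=|(3 7 8 4 6 9)|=6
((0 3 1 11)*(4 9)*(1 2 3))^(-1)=((0 1 11)(2 3)(4 9))^(-1)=(0 11 1)(2 3)(4 9)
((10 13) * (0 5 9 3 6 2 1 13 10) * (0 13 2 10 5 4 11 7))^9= (13)(0 4 11 7)(1 2)(3 9 5 10 6)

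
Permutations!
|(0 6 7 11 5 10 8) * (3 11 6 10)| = |(0 10 8)(3 11 5)(6 7)| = 6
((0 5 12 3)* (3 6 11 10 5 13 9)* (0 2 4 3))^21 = ((0 13 9)(2 4 3)(5 12 6 11 10))^21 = (13)(5 12 6 11 10)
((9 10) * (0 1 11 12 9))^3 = ((0 1 11 12 9 10))^3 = (0 12)(1 9)(10 11)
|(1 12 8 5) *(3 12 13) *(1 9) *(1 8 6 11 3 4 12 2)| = 24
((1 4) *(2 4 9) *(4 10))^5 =((1 9 2 10 4))^5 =(10)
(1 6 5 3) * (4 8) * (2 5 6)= [0, 2, 5, 1, 8, 3, 6, 7, 4]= (1 2 5 3)(4 8)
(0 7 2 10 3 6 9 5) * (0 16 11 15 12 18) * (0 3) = [7, 1, 10, 6, 4, 16, 9, 2, 8, 5, 0, 15, 18, 13, 14, 12, 11, 17, 3] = (0 7 2 10)(3 6 9 5 16 11 15 12 18)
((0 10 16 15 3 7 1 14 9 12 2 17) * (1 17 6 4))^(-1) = ((0 10 16 15 3 7 17)(1 14 9 12 2 6 4))^(-1) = (0 17 7 3 15 16 10)(1 4 6 2 12 9 14)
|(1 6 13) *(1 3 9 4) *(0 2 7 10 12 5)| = |(0 2 7 10 12 5)(1 6 13 3 9 4)| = 6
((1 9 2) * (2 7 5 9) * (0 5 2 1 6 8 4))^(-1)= (0 4 8 6 2 7 9 5)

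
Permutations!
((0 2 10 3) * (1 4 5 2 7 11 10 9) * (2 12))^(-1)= (0 3 10 11 7)(1 9 2 12 5 4)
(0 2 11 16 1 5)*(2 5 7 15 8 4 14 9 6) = (0 5)(1 7 15 8 4 14 9 6 2 11 16) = [5, 7, 11, 3, 14, 0, 2, 15, 4, 6, 10, 16, 12, 13, 9, 8, 1]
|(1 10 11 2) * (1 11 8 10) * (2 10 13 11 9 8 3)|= 7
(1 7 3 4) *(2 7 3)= [0, 3, 7, 4, 1, 5, 6, 2]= (1 3 4)(2 7)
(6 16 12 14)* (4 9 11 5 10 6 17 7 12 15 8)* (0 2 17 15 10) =(0 2 17 7 12 14 15 8 4 9 11 5)(6 16 10) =[2, 1, 17, 3, 9, 0, 16, 12, 4, 11, 6, 5, 14, 13, 15, 8, 10, 7]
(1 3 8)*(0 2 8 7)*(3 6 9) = (0 2 8 1 6 9 3 7) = [2, 6, 8, 7, 4, 5, 9, 0, 1, 3]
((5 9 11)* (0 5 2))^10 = (11)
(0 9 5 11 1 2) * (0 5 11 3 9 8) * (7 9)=[8, 2, 5, 7, 4, 3, 6, 9, 0, 11, 10, 1]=(0 8)(1 2 5 3 7 9 11)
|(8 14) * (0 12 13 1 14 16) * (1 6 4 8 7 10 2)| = |(0 12 13 6 4 8 16)(1 14 7 10 2)| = 35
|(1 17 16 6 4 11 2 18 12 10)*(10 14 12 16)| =6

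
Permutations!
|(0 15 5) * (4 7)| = 6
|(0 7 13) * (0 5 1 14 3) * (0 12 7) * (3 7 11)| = 15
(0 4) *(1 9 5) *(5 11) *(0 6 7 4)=(1 9 11 5)(4 6 7)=[0, 9, 2, 3, 6, 1, 7, 4, 8, 11, 10, 5]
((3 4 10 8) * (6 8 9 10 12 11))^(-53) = (3 4 12 11 6 8)(9 10)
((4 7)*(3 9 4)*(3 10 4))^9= (10)(3 9)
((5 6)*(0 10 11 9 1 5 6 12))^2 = ((0 10 11 9 1 5 12))^2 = (0 11 1 12 10 9 5)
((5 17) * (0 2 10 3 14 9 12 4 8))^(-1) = (0 8 4 12 9 14 3 10 2)(5 17)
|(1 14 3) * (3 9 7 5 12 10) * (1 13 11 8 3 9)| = 20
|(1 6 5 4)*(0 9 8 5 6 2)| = 7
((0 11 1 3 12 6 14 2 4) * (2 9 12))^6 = ((0 11 1 3 2 4)(6 14 9 12))^6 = (6 9)(12 14)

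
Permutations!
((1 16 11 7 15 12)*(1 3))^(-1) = (1 3 12 15 7 11 16)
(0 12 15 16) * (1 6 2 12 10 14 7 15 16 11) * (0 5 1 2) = (0 10 14 7 15 11 2 12 16 5 1 6) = [10, 6, 12, 3, 4, 1, 0, 15, 8, 9, 14, 2, 16, 13, 7, 11, 5]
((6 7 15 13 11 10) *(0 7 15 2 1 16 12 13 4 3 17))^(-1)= (0 17 3 4 15 6 10 11 13 12 16 1 2 7)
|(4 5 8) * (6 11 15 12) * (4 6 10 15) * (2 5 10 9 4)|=5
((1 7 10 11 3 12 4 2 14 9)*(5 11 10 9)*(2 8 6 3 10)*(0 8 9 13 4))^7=(0 6 12 8 3)(1 13 9 7 4)(2 5 10 14 11)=((0 8 6 3 12)(1 7 13 4 9)(2 14 5 11 10))^7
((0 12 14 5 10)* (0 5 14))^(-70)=((14)(0 12)(5 10))^(-70)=(14)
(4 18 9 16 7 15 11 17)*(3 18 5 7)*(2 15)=[0, 1, 15, 18, 5, 7, 6, 2, 8, 16, 10, 17, 12, 13, 14, 11, 3, 4, 9]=(2 15 11 17 4 5 7)(3 18 9 16)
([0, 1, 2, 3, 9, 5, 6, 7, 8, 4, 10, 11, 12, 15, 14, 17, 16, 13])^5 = [0, 1, 2, 3, 9, 5, 6, 7, 8, 4, 10, 11, 12, 17, 14, 13, 16, 15]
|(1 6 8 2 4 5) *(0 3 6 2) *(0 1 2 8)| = 6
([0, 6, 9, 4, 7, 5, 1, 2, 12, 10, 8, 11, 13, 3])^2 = [0, 1, 10, 7, 2, 5, 6, 9, 13, 8, 12, 11, 3, 4]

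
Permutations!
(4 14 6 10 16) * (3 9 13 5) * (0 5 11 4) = (0 5 3 9 13 11 4 14 6 10 16) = [5, 1, 2, 9, 14, 3, 10, 7, 8, 13, 16, 4, 12, 11, 6, 15, 0]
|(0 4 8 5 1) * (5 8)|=4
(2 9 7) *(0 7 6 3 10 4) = [7, 1, 9, 10, 0, 5, 3, 2, 8, 6, 4] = (0 7 2 9 6 3 10 4)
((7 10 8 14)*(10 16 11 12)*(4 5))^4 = ((4 5)(7 16 11 12 10 8 14))^4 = (7 10 16 8 11 14 12)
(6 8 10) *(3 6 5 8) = (3 6)(5 8 10) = [0, 1, 2, 6, 4, 8, 3, 7, 10, 9, 5]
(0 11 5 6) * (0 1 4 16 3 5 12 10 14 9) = [11, 4, 2, 5, 16, 6, 1, 7, 8, 0, 14, 12, 10, 13, 9, 15, 3] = (0 11 12 10 14 9)(1 4 16 3 5 6)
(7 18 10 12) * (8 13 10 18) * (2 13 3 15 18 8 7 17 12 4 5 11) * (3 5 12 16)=(2 13 10 4 12 17 16 3 15 18 8 5 11)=[0, 1, 13, 15, 12, 11, 6, 7, 5, 9, 4, 2, 17, 10, 14, 18, 3, 16, 8]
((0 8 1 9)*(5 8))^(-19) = ((0 5 8 1 9))^(-19) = (0 5 8 1 9)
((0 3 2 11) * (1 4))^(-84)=(11)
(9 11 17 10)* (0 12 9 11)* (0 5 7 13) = (0 12 9 5 7 13)(10 11 17) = [12, 1, 2, 3, 4, 7, 6, 13, 8, 5, 11, 17, 9, 0, 14, 15, 16, 10]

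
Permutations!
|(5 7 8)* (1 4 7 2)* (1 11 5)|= |(1 4 7 8)(2 11 5)|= 12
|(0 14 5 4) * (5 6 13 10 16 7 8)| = |(0 14 6 13 10 16 7 8 5 4)| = 10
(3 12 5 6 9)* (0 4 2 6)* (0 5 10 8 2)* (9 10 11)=(0 4)(2 6 10 8)(3 12 11 9)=[4, 1, 6, 12, 0, 5, 10, 7, 2, 3, 8, 9, 11]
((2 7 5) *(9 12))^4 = (12)(2 7 5)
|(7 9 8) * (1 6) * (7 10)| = 4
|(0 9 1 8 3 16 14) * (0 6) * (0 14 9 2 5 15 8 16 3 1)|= |(0 2 5 15 8 1 16 9)(6 14)|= 8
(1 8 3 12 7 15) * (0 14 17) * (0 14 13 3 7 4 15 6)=(0 13 3 12 4 15 1 8 7 6)(14 17)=[13, 8, 2, 12, 15, 5, 0, 6, 7, 9, 10, 11, 4, 3, 17, 1, 16, 14]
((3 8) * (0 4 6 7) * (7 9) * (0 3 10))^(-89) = ((0 4 6 9 7 3 8 10))^(-89) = (0 10 8 3 7 9 6 4)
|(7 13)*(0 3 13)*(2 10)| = 4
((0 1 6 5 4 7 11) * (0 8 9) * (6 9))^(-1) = ((0 1 9)(4 7 11 8 6 5))^(-1) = (0 9 1)(4 5 6 8 11 7)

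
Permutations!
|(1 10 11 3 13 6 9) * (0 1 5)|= |(0 1 10 11 3 13 6 9 5)|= 9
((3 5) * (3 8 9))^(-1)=(3 9 8 5)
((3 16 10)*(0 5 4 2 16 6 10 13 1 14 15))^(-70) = (0 4 16 1 15 5 2 13 14)(3 10 6)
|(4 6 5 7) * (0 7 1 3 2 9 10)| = 10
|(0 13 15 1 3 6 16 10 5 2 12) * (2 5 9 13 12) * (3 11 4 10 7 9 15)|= 30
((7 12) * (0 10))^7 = (0 10)(7 12)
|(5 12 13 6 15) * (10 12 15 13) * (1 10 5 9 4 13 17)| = |(1 10 12 5 15 9 4 13 6 17)| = 10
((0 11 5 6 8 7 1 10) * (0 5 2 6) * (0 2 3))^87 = ((0 11 3)(1 10 5 2 6 8 7))^87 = (11)(1 2 7 5 8 10 6)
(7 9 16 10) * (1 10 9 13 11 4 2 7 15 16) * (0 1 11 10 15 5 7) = (0 1 15 16 9 11 4 2)(5 7 13 10) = [1, 15, 0, 3, 2, 7, 6, 13, 8, 11, 5, 4, 12, 10, 14, 16, 9]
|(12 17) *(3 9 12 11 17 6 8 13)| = |(3 9 12 6 8 13)(11 17)| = 6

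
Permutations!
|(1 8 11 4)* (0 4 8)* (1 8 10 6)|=|(0 4 8 11 10 6 1)|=7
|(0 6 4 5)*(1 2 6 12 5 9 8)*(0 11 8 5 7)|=24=|(0 12 7)(1 2 6 4 9 5 11 8)|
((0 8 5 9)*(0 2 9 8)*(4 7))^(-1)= ((2 9)(4 7)(5 8))^(-1)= (2 9)(4 7)(5 8)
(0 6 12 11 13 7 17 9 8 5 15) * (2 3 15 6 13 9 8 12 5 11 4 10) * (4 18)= (0 13 7 17 8 11 9 12 18 4 10 2 3 15)(5 6)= [13, 1, 3, 15, 10, 6, 5, 17, 11, 12, 2, 9, 18, 7, 14, 0, 16, 8, 4]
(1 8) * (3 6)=(1 8)(3 6)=[0, 8, 2, 6, 4, 5, 3, 7, 1]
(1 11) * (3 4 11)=(1 3 4 11)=[0, 3, 2, 4, 11, 5, 6, 7, 8, 9, 10, 1]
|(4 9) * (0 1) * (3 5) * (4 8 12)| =|(0 1)(3 5)(4 9 8 12)| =4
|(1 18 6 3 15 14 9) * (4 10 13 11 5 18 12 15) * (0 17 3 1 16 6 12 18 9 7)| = |(0 17 3 4 10 13 11 5 9 16 6 1 18 12 15 14 7)| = 17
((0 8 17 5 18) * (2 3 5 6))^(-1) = ((0 8 17 6 2 3 5 18))^(-1) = (0 18 5 3 2 6 17 8)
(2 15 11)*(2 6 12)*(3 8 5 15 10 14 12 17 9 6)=(2 10 14 12)(3 8 5 15 11)(6 17 9)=[0, 1, 10, 8, 4, 15, 17, 7, 5, 6, 14, 3, 2, 13, 12, 11, 16, 9]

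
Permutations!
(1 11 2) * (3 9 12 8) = (1 11 2)(3 9 12 8) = [0, 11, 1, 9, 4, 5, 6, 7, 3, 12, 10, 2, 8]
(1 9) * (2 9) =[0, 2, 9, 3, 4, 5, 6, 7, 8, 1] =(1 2 9)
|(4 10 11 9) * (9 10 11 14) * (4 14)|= |(4 11 10)(9 14)|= 6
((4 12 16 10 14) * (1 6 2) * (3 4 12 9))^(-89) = (1 6 2)(3 4 9)(10 16 12 14)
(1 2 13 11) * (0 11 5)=[11, 2, 13, 3, 4, 0, 6, 7, 8, 9, 10, 1, 12, 5]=(0 11 1 2 13 5)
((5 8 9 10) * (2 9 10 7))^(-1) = ((2 9 7)(5 8 10))^(-1) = (2 7 9)(5 10 8)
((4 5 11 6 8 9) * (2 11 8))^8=(2 6 11)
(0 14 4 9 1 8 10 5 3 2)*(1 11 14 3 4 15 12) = (0 3 2)(1 8 10 5 4 9 11 14 15 12) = [3, 8, 0, 2, 9, 4, 6, 7, 10, 11, 5, 14, 1, 13, 15, 12]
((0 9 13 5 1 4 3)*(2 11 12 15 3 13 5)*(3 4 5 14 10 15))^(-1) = (0 3 12 11 2 13 4 15 10 14 9)(1 5)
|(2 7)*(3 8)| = 2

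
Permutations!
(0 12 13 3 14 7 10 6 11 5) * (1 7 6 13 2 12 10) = [10, 7, 12, 14, 4, 0, 11, 1, 8, 9, 13, 5, 2, 3, 6] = (0 10 13 3 14 6 11 5)(1 7)(2 12)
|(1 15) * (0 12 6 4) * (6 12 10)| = |(0 10 6 4)(1 15)| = 4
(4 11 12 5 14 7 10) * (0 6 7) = (0 6 7 10 4 11 12 5 14) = [6, 1, 2, 3, 11, 14, 7, 10, 8, 9, 4, 12, 5, 13, 0]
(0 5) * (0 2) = [5, 1, 0, 3, 4, 2] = (0 5 2)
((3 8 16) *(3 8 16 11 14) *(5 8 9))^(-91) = (16)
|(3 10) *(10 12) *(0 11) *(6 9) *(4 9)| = |(0 11)(3 12 10)(4 9 6)| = 6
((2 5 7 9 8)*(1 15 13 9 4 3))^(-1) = (1 3 4 7 5 2 8 9 13 15)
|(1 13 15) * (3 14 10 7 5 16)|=6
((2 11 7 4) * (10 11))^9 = (2 4 7 11 10)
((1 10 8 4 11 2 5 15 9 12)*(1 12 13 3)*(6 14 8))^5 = (1 4 9 6 2 3 8 15 10 11 13 14 5) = ((1 10 6 14 8 4 11 2 5 15 9 13 3))^5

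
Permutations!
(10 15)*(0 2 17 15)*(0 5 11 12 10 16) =(0 2 17 15 16)(5 11 12 10) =[2, 1, 17, 3, 4, 11, 6, 7, 8, 9, 5, 12, 10, 13, 14, 16, 0, 15]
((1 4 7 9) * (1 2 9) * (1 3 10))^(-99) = (1 4 7 3 10)(2 9)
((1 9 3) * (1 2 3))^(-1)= ((1 9)(2 3))^(-1)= (1 9)(2 3)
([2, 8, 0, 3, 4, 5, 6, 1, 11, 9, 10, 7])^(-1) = [2, 7, 0, 3, 4, 5, 6, 11, 1, 9, 10, 8]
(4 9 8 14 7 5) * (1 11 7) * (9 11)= (1 9 8 14)(4 11 7 5)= [0, 9, 2, 3, 11, 4, 6, 5, 14, 8, 10, 7, 12, 13, 1]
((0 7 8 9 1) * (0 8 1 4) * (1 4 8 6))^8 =(9)(0 4 7)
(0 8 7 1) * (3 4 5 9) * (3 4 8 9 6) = [9, 0, 2, 8, 5, 6, 3, 1, 7, 4] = (0 9 4 5 6 3 8 7 1)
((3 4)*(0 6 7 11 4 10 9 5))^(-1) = ((0 6 7 11 4 3 10 9 5))^(-1) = (0 5 9 10 3 4 11 7 6)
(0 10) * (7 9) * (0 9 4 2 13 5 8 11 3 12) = [10, 1, 13, 12, 2, 8, 6, 4, 11, 7, 9, 3, 0, 5] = (0 10 9 7 4 2 13 5 8 11 3 12)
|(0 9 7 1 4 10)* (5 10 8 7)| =4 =|(0 9 5 10)(1 4 8 7)|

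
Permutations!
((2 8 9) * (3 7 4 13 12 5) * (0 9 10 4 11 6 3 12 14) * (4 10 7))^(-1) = (0 14 13 4 3 6 11 7 8 2 9)(5 12)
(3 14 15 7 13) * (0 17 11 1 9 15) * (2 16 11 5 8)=[17, 9, 16, 14, 4, 8, 6, 13, 2, 15, 10, 1, 12, 3, 0, 7, 11, 5]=(0 17 5 8 2 16 11 1 9 15 7 13 3 14)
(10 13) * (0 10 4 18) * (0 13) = (0 10)(4 18 13) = [10, 1, 2, 3, 18, 5, 6, 7, 8, 9, 0, 11, 12, 4, 14, 15, 16, 17, 13]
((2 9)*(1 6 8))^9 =((1 6 8)(2 9))^9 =(2 9)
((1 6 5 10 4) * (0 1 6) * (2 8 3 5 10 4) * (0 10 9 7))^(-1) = ((0 1 10 2 8 3 5 4 6 9 7))^(-1) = (0 7 9 6 4 5 3 8 2 10 1)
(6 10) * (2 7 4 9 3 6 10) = (10)(2 7 4 9 3 6) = [0, 1, 7, 6, 9, 5, 2, 4, 8, 3, 10]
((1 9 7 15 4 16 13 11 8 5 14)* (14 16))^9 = ((1 9 7 15 4 14)(5 16 13 11 8))^9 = (1 15)(4 9)(5 8 11 13 16)(7 14)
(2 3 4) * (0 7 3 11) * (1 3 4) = (0 7 4 2 11)(1 3) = [7, 3, 11, 1, 2, 5, 6, 4, 8, 9, 10, 0]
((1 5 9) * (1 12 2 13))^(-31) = (1 13 2 12 9 5)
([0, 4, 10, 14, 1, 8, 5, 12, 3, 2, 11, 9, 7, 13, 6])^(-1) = [0, 4, 9, 8, 1, 6, 14, 12, 5, 11, 2, 10, 7, 13, 3]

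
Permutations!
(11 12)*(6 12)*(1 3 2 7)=(1 3 2 7)(6 12 11)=[0, 3, 7, 2, 4, 5, 12, 1, 8, 9, 10, 6, 11]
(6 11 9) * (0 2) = [2, 1, 0, 3, 4, 5, 11, 7, 8, 6, 10, 9] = (0 2)(6 11 9)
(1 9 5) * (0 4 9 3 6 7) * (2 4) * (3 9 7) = (0 2 4 7)(1 9 5)(3 6) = [2, 9, 4, 6, 7, 1, 3, 0, 8, 5]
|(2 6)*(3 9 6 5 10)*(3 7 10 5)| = |(2 3 9 6)(7 10)| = 4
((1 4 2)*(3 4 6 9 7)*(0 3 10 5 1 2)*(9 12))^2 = (0 4 3)(1 12 7 5 6 9 10)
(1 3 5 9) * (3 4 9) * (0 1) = (0 1 4 9)(3 5) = [1, 4, 2, 5, 9, 3, 6, 7, 8, 0]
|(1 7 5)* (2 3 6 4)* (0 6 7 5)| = 6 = |(0 6 4 2 3 7)(1 5)|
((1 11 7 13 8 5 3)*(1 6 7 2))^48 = ((1 11 2)(3 6 7 13 8 5))^48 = (13)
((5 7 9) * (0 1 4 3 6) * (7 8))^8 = (9)(0 3 1 6 4)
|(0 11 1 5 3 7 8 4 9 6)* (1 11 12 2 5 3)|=11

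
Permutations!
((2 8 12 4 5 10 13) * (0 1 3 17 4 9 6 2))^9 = ((0 1 3 17 4 5 10 13)(2 8 12 9 6))^9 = (0 1 3 17 4 5 10 13)(2 6 9 12 8)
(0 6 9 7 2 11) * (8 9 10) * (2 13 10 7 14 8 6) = (0 2 11)(6 7 13 10)(8 9 14) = [2, 1, 11, 3, 4, 5, 7, 13, 9, 14, 6, 0, 12, 10, 8]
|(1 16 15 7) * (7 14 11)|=6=|(1 16 15 14 11 7)|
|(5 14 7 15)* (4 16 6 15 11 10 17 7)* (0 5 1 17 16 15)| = 12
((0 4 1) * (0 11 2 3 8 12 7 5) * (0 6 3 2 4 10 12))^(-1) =(0 8 3 6 5 7 12 10)(1 4 11)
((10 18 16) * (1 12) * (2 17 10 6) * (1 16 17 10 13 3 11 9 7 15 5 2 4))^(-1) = ((1 12 16 6 4)(2 10 18 17 13 3 11 9 7 15 5))^(-1) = (1 4 6 16 12)(2 5 15 7 9 11 3 13 17 18 10)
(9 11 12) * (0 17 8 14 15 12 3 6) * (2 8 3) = (0 17 3 6)(2 8 14 15 12 9 11) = [17, 1, 8, 6, 4, 5, 0, 7, 14, 11, 10, 2, 9, 13, 15, 12, 16, 3]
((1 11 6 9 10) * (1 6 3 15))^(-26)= ((1 11 3 15)(6 9 10))^(-26)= (1 3)(6 9 10)(11 15)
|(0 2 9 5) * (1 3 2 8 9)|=|(0 8 9 5)(1 3 2)|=12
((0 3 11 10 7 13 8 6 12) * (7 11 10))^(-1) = (0 12 6 8 13 7 11 10 3)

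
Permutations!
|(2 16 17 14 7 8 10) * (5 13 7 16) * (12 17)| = |(2 5 13 7 8 10)(12 17 14 16)| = 12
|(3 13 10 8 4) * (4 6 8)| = |(3 13 10 4)(6 8)| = 4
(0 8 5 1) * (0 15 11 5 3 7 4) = (0 8 3 7 4)(1 15 11 5) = [8, 15, 2, 7, 0, 1, 6, 4, 3, 9, 10, 5, 12, 13, 14, 11]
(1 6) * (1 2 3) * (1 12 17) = (1 6 2 3 12 17) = [0, 6, 3, 12, 4, 5, 2, 7, 8, 9, 10, 11, 17, 13, 14, 15, 16, 1]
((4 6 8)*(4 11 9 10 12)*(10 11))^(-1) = (4 12 10 8 6)(9 11)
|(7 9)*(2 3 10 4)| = |(2 3 10 4)(7 9)| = 4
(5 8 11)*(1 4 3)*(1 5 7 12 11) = (1 4 3 5 8)(7 12 11) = [0, 4, 2, 5, 3, 8, 6, 12, 1, 9, 10, 7, 11]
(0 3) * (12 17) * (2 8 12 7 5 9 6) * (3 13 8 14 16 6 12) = (0 13 8 3)(2 14 16 6)(5 9 12 17 7) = [13, 1, 14, 0, 4, 9, 2, 5, 3, 12, 10, 11, 17, 8, 16, 15, 6, 7]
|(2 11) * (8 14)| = 2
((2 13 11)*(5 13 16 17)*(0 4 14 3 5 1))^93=(0 13 1 5 17 3 16 14 2 4 11)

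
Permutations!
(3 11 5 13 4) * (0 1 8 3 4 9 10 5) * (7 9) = (0 1 8 3 11)(5 13 7 9 10) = [1, 8, 2, 11, 4, 13, 6, 9, 3, 10, 5, 0, 12, 7]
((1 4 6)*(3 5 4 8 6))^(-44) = ((1 8 6)(3 5 4))^(-44) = (1 8 6)(3 5 4)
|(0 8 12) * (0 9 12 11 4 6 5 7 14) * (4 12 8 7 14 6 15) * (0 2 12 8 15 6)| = 8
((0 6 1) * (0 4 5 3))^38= (0 1 5)(3 6 4)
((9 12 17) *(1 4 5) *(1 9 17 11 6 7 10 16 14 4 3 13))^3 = ((17)(1 3 13)(4 5 9 12 11 6 7 10 16 14))^3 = (17)(4 12 7 14 9 6 16 5 11 10)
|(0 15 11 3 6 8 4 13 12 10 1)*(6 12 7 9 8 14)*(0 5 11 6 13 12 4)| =56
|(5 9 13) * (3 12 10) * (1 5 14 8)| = 6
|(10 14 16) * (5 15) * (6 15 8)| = 12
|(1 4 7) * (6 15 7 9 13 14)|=|(1 4 9 13 14 6 15 7)|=8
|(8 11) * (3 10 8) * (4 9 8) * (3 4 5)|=12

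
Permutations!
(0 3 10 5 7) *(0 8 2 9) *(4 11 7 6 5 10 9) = (0 3 9)(2 4 11 7 8)(5 6) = [3, 1, 4, 9, 11, 6, 5, 8, 2, 0, 10, 7]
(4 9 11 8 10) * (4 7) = (4 9 11 8 10 7) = [0, 1, 2, 3, 9, 5, 6, 4, 10, 11, 7, 8]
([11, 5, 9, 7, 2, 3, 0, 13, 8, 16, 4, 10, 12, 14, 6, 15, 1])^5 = [9, 14, 3, 0, 5, 6, 2, 11, 8, 7, 1, 16, 12, 10, 4, 15, 13]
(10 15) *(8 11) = [0, 1, 2, 3, 4, 5, 6, 7, 11, 9, 15, 8, 12, 13, 14, 10] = (8 11)(10 15)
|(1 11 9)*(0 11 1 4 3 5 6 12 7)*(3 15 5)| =9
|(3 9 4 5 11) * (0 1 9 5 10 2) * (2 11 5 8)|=9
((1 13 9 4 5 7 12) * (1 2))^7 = ((1 13 9 4 5 7 12 2))^7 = (1 2 12 7 5 4 9 13)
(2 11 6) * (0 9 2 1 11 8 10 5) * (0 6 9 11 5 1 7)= (0 11 9 2 8 10 1 5 6 7)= [11, 5, 8, 3, 4, 6, 7, 0, 10, 2, 1, 9]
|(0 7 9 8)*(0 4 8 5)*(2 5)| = |(0 7 9 2 5)(4 8)| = 10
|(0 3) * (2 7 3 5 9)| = 6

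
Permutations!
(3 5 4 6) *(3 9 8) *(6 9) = (3 5 4 9 8) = [0, 1, 2, 5, 9, 4, 6, 7, 3, 8]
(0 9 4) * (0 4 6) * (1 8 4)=(0 9 6)(1 8 4)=[9, 8, 2, 3, 1, 5, 0, 7, 4, 6]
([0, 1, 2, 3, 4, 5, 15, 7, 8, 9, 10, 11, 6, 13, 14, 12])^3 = (15)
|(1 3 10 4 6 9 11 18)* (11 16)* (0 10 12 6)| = 24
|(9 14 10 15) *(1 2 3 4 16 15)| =9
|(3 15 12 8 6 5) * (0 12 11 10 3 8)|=12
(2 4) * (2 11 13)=(2 4 11 13)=[0, 1, 4, 3, 11, 5, 6, 7, 8, 9, 10, 13, 12, 2]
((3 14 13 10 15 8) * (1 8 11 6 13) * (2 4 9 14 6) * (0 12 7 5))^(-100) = ((0 12 7 5)(1 8 3 6 13 10 15 11 2 4 9 14))^(-100) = (1 2 13)(3 9 15)(4 10 8)(6 14 11)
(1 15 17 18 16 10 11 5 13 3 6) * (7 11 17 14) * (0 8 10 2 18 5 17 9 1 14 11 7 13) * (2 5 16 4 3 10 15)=(0 8 15 11 17 16 5)(1 2 18 4 3 6 14 13 10 9)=[8, 2, 18, 6, 3, 0, 14, 7, 15, 1, 9, 17, 12, 10, 13, 11, 5, 16, 4]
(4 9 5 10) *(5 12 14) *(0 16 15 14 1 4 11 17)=(0 16 15 14 5 10 11 17)(1 4 9 12)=[16, 4, 2, 3, 9, 10, 6, 7, 8, 12, 11, 17, 1, 13, 5, 14, 15, 0]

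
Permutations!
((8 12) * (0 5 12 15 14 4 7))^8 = ((0 5 12 8 15 14 4 7))^8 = (15)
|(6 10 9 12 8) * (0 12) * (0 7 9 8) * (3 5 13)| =6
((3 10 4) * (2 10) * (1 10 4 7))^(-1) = (1 7 10)(2 3 4)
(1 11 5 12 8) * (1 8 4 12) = [0, 11, 2, 3, 12, 1, 6, 7, 8, 9, 10, 5, 4] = (1 11 5)(4 12)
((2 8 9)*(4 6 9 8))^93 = ((2 4 6 9))^93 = (2 4 6 9)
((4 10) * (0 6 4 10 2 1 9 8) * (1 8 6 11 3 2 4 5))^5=((0 11 3 2 8)(1 9 6 5))^5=(11)(1 9 6 5)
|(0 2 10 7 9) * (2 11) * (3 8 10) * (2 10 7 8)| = 6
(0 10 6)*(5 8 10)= [5, 1, 2, 3, 4, 8, 0, 7, 10, 9, 6]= (0 5 8 10 6)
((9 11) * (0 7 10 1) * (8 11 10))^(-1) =((0 7 8 11 9 10 1))^(-1) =(0 1 10 9 11 8 7)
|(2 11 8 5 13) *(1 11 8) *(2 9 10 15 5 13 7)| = |(1 11)(2 8 13 9 10 15 5 7)| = 8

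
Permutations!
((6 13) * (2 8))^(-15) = (2 8)(6 13)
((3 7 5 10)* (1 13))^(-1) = (1 13)(3 10 5 7)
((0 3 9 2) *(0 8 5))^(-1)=((0 3 9 2 8 5))^(-1)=(0 5 8 2 9 3)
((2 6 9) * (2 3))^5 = (2 6 9 3)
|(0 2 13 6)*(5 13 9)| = |(0 2 9 5 13 6)| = 6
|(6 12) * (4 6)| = |(4 6 12)| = 3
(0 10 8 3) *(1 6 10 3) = (0 3)(1 6 10 8) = [3, 6, 2, 0, 4, 5, 10, 7, 1, 9, 8]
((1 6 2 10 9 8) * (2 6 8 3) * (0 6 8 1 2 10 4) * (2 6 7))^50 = (0 2)(3 9 10)(4 7)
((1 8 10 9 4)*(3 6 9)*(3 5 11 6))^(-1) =(1 4 9 6 11 5 10 8)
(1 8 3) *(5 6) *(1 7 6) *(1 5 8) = (3 7 6 8) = [0, 1, 2, 7, 4, 5, 8, 6, 3]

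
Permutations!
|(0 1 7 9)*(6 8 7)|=6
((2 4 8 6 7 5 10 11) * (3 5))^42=(2 5 6)(3 8 11)(4 10 7)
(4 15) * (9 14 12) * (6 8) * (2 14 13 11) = [0, 1, 14, 3, 15, 5, 8, 7, 6, 13, 10, 2, 9, 11, 12, 4] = (2 14 12 9 13 11)(4 15)(6 8)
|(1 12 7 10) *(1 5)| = |(1 12 7 10 5)| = 5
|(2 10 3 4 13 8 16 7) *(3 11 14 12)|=11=|(2 10 11 14 12 3 4 13 8 16 7)|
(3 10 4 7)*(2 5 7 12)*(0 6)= (0 6)(2 5 7 3 10 4 12)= [6, 1, 5, 10, 12, 7, 0, 3, 8, 9, 4, 11, 2]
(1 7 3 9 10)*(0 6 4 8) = (0 6 4 8)(1 7 3 9 10) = [6, 7, 2, 9, 8, 5, 4, 3, 0, 10, 1]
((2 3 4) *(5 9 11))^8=((2 3 4)(5 9 11))^8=(2 4 3)(5 11 9)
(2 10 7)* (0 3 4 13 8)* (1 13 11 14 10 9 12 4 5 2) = (0 3 5 2 9 12 4 11 14 10 7 1 13 8) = [3, 13, 9, 5, 11, 2, 6, 1, 0, 12, 7, 14, 4, 8, 10]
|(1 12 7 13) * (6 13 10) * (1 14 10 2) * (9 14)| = |(1 12 7 2)(6 13 9 14 10)| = 20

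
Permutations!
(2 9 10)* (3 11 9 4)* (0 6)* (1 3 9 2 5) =(0 6)(1 3 11 2 4 9 10 5) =[6, 3, 4, 11, 9, 1, 0, 7, 8, 10, 5, 2]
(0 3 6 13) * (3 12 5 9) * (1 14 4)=[12, 14, 2, 6, 1, 9, 13, 7, 8, 3, 10, 11, 5, 0, 4]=(0 12 5 9 3 6 13)(1 14 4)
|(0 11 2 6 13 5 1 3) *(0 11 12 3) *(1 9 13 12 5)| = |(0 5 9 13 1)(2 6 12 3 11)| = 5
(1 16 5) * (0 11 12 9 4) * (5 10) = [11, 16, 2, 3, 0, 1, 6, 7, 8, 4, 5, 12, 9, 13, 14, 15, 10] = (0 11 12 9 4)(1 16 10 5)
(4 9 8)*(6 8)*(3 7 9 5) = [0, 1, 2, 7, 5, 3, 8, 9, 4, 6] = (3 7 9 6 8 4 5)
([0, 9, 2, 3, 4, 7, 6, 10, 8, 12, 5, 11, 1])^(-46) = [0, 12, 2, 3, 4, 10, 6, 5, 8, 1, 7, 11, 9]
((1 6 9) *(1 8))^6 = ((1 6 9 8))^6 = (1 9)(6 8)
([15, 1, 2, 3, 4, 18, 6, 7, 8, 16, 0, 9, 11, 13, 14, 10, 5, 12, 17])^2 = (0 10 15)(5 17 11 16 18 12 9)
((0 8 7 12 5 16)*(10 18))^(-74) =(18)(0 5 7)(8 16 12)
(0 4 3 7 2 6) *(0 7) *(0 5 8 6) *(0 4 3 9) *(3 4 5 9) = [4, 1, 5, 9, 3, 8, 7, 2, 6, 0] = (0 4 3 9)(2 5 8 6 7)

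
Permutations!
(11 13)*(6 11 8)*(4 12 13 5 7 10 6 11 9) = (4 12 13 8 11 5 7 10 6 9) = [0, 1, 2, 3, 12, 7, 9, 10, 11, 4, 6, 5, 13, 8]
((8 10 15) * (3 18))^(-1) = ((3 18)(8 10 15))^(-1) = (3 18)(8 15 10)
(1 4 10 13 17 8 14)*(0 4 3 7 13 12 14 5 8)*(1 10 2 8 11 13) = (0 4 2 8 5 11 13 17)(1 3 7)(10 12 14) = [4, 3, 8, 7, 2, 11, 6, 1, 5, 9, 12, 13, 14, 17, 10, 15, 16, 0]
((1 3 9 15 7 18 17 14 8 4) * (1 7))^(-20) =(4 14 18)(7 8 17)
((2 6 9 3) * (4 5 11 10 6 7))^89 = ((2 7 4 5 11 10 6 9 3))^89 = (2 3 9 6 10 11 5 4 7)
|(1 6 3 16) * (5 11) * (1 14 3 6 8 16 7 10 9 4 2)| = 10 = |(1 8 16 14 3 7 10 9 4 2)(5 11)|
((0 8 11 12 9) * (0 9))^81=(0 8 11 12)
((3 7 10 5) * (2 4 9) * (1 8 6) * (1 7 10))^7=((1 8 6 7)(2 4 9)(3 10 5))^7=(1 7 6 8)(2 4 9)(3 10 5)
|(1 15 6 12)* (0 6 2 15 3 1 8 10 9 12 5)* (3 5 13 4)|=|(0 6 13 4 3 1 5)(2 15)(8 10 9 12)|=28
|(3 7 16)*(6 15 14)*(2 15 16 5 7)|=|(2 15 14 6 16 3)(5 7)|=6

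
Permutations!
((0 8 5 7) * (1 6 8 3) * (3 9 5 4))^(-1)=(0 7 5 9)(1 3 4 8 6)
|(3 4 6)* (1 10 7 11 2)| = 15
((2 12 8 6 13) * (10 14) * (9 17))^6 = ((2 12 8 6 13)(9 17)(10 14))^6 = (17)(2 12 8 6 13)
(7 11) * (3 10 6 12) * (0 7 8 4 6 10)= (0 7 11 8 4 6 12 3)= [7, 1, 2, 0, 6, 5, 12, 11, 4, 9, 10, 8, 3]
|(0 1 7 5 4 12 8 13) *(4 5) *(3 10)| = |(0 1 7 4 12 8 13)(3 10)| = 14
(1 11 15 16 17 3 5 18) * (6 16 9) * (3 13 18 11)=(1 3 5 11 15 9 6 16 17 13 18)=[0, 3, 2, 5, 4, 11, 16, 7, 8, 6, 10, 15, 12, 18, 14, 9, 17, 13, 1]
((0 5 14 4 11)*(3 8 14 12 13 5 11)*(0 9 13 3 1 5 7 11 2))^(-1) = ((0 2)(1 5 12 3 8 14 4)(7 11 9 13))^(-1) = (0 2)(1 4 14 8 3 12 5)(7 13 9 11)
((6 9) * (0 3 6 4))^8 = (0 9 3 4 6)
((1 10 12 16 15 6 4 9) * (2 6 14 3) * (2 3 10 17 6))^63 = ((1 17 6 4 9)(10 12 16 15 14))^63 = (1 4 17 9 6)(10 15 12 14 16)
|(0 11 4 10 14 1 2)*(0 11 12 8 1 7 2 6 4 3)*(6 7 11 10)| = 10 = |(0 12 8 1 7 2 10 14 11 3)(4 6)|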